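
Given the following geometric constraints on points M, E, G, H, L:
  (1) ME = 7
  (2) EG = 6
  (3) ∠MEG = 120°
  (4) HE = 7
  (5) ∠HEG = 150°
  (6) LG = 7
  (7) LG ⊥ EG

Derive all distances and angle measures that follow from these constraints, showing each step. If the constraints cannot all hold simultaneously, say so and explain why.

The constraints are consistent.

Step 1: From ME = 7, EG = 6, and ∠MEG = 120°, by the law of cosines:
  MG² = ME² + EG² - 2·ME·EG·cos(120°) = 49 + 36 + 42 = 127
  MG = √127

Step 2: From EG = 6, GL = 7, and ∠EGL = 90°, by the law of cosines:
  EL² = EG² + GL² - 2·EG·GL·cos(90°) = 36 + 49 - 0 = 85
  EL = √85

Step 3: From GE = 6, EH = 7, and ∠GEH = 150°, by the law of cosines:
  GH² = GE² + EH² - 2·GE·EH·cos(150°) = 36 + 49 + 72.75 = 157.7
  GH ≈ 12.56

Step 4: From ME = 7, MG = √127, EG = 6, by the inverse law of cosines:
  cos(∠EMG) = (ME² + MG² - EG²) / (2·ME·MG)
  ∠EMG = 27.46°

Step 5: From EG = 6, EL = √85, GL = 7, by the inverse law of cosines:
  cos(∠GEL) = (EG² + EL² - GL²) / (2·EG·EL)
  ∠GEL = 49.4°

Step 6: From GE = 6, GH = 12.56, EH = 7, by the inverse law of cosines:
  cos(∠EGH) = (GE² + GH² - EH²) / (2·GE·GH)
  ∠EGH = 16.18°

Step 7: From GE = 6, GM = √127, EM = 7, by the inverse law of cosines:
  cos(∠EGM) = (GE² + GM² - EM²) / (2·GE·GM)
  ∠EGM = 32.54°

Step 8: From HE = 7, HG = 12.56, EG = 6, by the inverse law of cosines:
  cos(∠EHG) = (HE² + HG² - EG²) / (2·HE·HG)
  ∠EHG = 13.82°

Step 9: From LE = √85, LG = 7, EG = 6, by the inverse law of cosines:
  cos(∠ELG) = (LE² + LG² - EG²) / (2·LE·LG)
  ∠ELG = 40.6°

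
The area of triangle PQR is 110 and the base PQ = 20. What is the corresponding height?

height = 2 * 110 / 20 = 11

11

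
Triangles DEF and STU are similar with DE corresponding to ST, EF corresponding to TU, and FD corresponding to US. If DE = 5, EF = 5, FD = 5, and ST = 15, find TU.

Since the triangles are similar, the ratio of corresponding sides is constant.
Scale factor k = ST / DE = 15 / 5 = 3
TU = k * EF = 3 * 5 = 15

15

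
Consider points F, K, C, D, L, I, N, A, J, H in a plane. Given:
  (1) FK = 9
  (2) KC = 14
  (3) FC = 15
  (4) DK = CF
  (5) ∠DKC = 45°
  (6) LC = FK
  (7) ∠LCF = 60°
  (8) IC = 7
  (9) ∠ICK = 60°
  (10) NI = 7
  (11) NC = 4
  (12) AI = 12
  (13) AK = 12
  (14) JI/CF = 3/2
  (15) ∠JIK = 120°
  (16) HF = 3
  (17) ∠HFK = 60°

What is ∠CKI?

Step 1: By the law of cosines on triangle KCI: KI² = 14² + 7² − 2·14·7·cos(60°) = 147, so KI = 7·√3.
Step 2: By the inverse law of cosines on triangle CKI: cos(∠CKI) = (14² + (7·√3)² − 7²) / (2·14·7·√3) = 294/339.48 = 0.866, so ∠CKI = 30°.

Therefore, the measure of angle ∠CKI = 30°.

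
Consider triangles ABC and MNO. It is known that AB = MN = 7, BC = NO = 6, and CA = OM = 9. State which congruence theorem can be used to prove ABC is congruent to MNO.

The given information provides:
AB = MN = 7, BC = NO = 6, and CA = OM = 9
This matches the SSS congruence theorem.
All three pairs of corresponding sides are equal (Side-Side-Side).

SSS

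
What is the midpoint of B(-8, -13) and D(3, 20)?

The midpoint is the point halfway along the segment.
Move half the horizontal distance: -8 + (3 - -8)/2 = -8 + 11/2 = -5/2
Move half the vertical distance: -13 + (20 - -13)/2 = -13 + 33/2 = 7/2
Midpoint = (-5/2, 7/2)

(-5/2, 7/2)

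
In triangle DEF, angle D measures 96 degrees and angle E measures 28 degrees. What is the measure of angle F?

The interior angles sum to 180°: angle F = 180 - 96 - 28 = 56°.
The triangle is obtuse (angles 96°, 28°, 56°).

56 degrees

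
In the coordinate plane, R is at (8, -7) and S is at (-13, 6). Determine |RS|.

d = sqrt((-13 - 8)^2 + (6 - -7)^2)
d = sqrt(-21^2 + 13^2)
d = sqrt(441 + 169)
d = sqrt(610)

sqrt(610)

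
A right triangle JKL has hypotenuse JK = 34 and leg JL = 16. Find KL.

By the Pythagorean theorem: KL^2 = JK^2 - JL^2
KL^2 = 34^2 - 16^2 = 1156 - 256 = 900
KL = sqrt(900) = 30

30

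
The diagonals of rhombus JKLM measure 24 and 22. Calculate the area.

The diagonals of a rhombus divide it into four right triangles.
Each triangle has legs 24/ 2 = 12 and 22/2 = 11, so each has area (1/2)*12*11 = 66.
Four such triangles give total area = (d1 * d2) / 2 = 264.

264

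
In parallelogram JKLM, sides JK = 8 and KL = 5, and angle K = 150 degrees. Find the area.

The area of a parallelogram equals the product of two adjacent sides times the sine of the included angle.
This is because the height equals 5 * sin(150°) = 5/2.
Area = 8 * 5/2 = 20

20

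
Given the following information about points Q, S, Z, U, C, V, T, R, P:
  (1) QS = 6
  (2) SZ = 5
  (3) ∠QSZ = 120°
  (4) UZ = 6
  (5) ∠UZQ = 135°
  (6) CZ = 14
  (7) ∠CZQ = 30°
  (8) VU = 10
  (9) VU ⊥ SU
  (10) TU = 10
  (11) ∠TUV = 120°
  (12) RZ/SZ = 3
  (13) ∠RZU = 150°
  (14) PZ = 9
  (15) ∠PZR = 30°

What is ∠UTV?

Step 1: By the law of cosines on triangle TUV: TV² = 10² + 10² − 2·10·10·cos(120°) = 300, so TV = 10·√3.
Step 2: By the inverse law of cosines on triangle UTV: cos(∠UTV) = (10² + (10·√3)² − 10²) / (2·10·10·√3) = 300/346.41 = 0.866, so ∠UTV = 30°.

Therefore, the measure of angle ∠UTV = 30°.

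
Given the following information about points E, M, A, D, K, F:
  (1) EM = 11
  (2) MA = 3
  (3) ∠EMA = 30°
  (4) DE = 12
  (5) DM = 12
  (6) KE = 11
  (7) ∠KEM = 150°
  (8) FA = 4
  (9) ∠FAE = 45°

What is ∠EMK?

Step 1: By the law of cosines on triangle MEK: MK² = 11² + 11² − 2·11·11·cos(150°) = 451.58, so MK ≈ 21.25.
Step 2: By the inverse law of cosines on triangle EMK: cos(∠EMK) = (11² + 21.25² − 11²) / (2·11·21.25) = 451.58/467.51 = 0.9659, so ∠EMK = 15°.

Therefore, the measure of angle ∠EMK = 15°.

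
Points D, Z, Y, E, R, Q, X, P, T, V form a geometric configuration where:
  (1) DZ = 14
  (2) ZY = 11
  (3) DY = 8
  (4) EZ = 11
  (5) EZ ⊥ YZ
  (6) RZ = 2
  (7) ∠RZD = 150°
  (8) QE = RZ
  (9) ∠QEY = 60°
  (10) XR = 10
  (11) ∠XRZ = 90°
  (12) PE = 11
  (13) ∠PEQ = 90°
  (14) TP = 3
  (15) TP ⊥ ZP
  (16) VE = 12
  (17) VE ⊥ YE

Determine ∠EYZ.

Step 1: By the law of cosines on triangle YZE: YE² = 11² + 11² − 2·11·11·cos(90°) = 242, so YE = 11·√2.
Step 2: By the inverse law of cosines on triangle EYZ: cos(∠EYZ) = ((11·√2)² + 11² − 11²) / (2·11·√2·11) = 242/342.24 = 0.7071, so ∠EYZ = 45°.

Therefore, the measure of angle ∠EYZ = 45°.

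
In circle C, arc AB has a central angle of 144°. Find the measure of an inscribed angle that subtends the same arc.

By the inscribed angle theorem, the inscribed angle is half the central angle.
Inscribed angle = 144° / 2 = 72°

72°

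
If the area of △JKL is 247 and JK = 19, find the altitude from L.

height = 2 * 247 / 19 = 26

26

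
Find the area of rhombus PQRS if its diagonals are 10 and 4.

Area of a rhombus = (d1 * d2) / 2
Area = (10 * 4) / 2
Area = 40 / 2
Area = 20

20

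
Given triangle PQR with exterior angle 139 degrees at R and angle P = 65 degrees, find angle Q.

angle Q = 139 - 65 = 74 degrees (exterior angle theorem).

74 degrees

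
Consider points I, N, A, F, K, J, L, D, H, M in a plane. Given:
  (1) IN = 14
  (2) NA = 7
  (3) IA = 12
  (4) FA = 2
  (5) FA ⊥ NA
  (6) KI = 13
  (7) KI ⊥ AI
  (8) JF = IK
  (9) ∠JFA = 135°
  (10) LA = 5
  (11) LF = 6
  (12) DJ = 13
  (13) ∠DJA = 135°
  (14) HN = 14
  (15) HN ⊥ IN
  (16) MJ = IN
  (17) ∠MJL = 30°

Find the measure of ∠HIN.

Step 1: By the law of cosines on triangle INH: IH² = 14² + 14² − 2·14·14·cos(90°) = 392, so IH = 14·√2.
Step 2: By the inverse law of cosines on triangle HIN: cos(∠HIN) = ((14·√2)² + 14² − 14²) / (2·14·√2·14) = 392/554.37 = 0.7071, so ∠HIN = 45°.

Therefore, the measure of angle ∠HIN = 45°.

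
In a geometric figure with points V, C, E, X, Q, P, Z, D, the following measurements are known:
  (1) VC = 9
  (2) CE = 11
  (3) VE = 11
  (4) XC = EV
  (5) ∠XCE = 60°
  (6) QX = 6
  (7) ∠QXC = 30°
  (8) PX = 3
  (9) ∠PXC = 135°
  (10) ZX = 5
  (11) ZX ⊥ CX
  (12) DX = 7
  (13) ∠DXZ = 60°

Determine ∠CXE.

From the given relations: XC = EV = 11.
Step 1: By the law of cosines on triangle XCE: XE² = 11² + 11² − 2·11·11·cos(60°) = 121, so XE = 11.
Step 2: By the inverse law of cosines on triangle CXE: cos(∠CXE) = (11² + 11² − 11²) / (2·11·11) = 121/242 = 0.5, so ∠CXE = 60°.

Therefore, the measure of angle ∠CXE = 60°.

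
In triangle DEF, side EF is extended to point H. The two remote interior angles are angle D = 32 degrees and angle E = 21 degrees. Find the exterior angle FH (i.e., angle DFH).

The interior angle at F is 180 - 32 - 21 = 127 degrees.
The exterior angle and interior angle at F are supplementary:
Exterior angle = 180 - 127 = 53 degrees.

53 degrees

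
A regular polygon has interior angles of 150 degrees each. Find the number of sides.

Exterior angle = 180 - 150 = 30. n = 360 / 30 = 12.

12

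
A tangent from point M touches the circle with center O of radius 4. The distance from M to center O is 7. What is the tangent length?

tangent = √(d² - r²) = √(7² - 4²) = √(49 - 16) = √33 = sqrt(33)

sqrt(33)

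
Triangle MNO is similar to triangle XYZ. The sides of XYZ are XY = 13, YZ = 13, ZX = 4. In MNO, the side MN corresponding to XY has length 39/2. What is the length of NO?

Similar triangles have proportional sides. Setting up the proportion:
MN / XY = NO / YZ
39/2 / 13 = NO / 13
NO = 13 * 39/2 / 13 = 39/2.

39/2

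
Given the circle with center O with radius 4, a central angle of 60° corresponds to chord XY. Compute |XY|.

Chord length = 2r sin(θ/2)
= 2 × 4 × sin(60°/2)
= 2 × 4 × sin(30°)
= 4

4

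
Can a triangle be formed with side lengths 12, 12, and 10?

For three segments to close into a triangle, no single side can be as long as the other two combined.
The longest side is 12, and 10 + 12 = 22 > 12.
A triangle can be formed.

Yes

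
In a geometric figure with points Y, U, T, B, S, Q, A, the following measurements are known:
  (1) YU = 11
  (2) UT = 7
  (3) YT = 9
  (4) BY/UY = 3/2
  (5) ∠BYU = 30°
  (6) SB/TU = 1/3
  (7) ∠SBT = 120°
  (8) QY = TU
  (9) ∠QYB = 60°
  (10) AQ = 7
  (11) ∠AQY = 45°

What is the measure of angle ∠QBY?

From the given relations: BY = 3/2·UY = 3/2·11 ≈ 16.5; QY = TU = 7.
Step 1: By the law of cosines on triangle BYQ: BQ² = 16.5² + 7² − 2·16.5·7·cos(60°) = 205.75, so BQ ≈ 14.34.
Step 2: By the inverse law of cosines on triangle QBY: cos(∠QBY) = (14.34² + 16.5² − 7²) / (2·14.34·16.5) = 429/473.35 = 0.9063, so ∠QBY = 25°.

Therefore, the measure of angle ∠QBY = 25°.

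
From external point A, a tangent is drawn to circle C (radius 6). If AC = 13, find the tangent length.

Let T be the point of tangency. Then CT ⊥ AT (radius ⊥ tangent).
In right triangle CTA: CA² = CT² + AT²
13² = 6² + AT²
AT² = 133, AT = sqrt(133)

sqrt(133)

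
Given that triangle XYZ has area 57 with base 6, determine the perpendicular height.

Area = (1/2) * base * height
height = 2 * Area / base
height = 2 * 57 / 6
height = 114 / 6
height = 19

19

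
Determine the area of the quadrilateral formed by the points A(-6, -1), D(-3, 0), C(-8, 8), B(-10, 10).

Using the Shoelace formula for a quadrilateral (vertices in order):
Area = (1/2)|sum of (x_i * y_(i+1) - x_(i+1) * y_i)|
Terms: (-6*0 - -3*-1) = -3, (-3*8 - -8*0) = -24, (-8*10 - -10*8) = 0, (-10*-1 - -6*10) = 70
Sum = 43
Area = (1/2)(43) = 43/2

43/2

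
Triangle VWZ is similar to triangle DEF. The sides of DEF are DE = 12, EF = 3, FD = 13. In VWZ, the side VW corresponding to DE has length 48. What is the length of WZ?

k = 48/12 = 4. WZ = 4 * 3 = 12.

12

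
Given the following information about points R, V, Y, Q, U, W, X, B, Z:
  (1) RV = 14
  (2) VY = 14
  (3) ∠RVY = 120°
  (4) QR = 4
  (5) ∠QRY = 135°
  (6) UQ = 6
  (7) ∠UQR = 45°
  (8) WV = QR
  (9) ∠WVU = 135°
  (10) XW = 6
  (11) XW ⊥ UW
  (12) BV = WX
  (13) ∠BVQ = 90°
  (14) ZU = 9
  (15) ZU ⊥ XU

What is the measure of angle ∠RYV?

Step 1: By the law of cosines on triangle YVR: YR² = 14² + 14² − 2·14·14·cos(120°) = 588, so YR = 14·√3.
Step 2: By the inverse law of cosines on triangle RYV: cos(∠RYV) = ((14·√3)² + 14² − 14²) / (2·14·√3·14) = 588/678.96 = 0.866, so ∠RYV = 30°.

Therefore, the measure of angle ∠RYV = 30°.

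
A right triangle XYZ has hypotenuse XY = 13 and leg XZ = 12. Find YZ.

YZ = sqrt(13^2 - 12^2) = sqrt(25) = 5

5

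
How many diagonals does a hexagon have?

The number of diagonals in an n-gon is n(n - 3)/2.
For n = 6: 6(6 - 3)/2 = 6 × 3 / 2 = 9.

9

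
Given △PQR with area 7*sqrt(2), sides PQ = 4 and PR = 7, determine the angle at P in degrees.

From the SAS area formula Area = (1/2)ab sin(C), rearranging gives sin(C) = 2*Area/(ab).
sin(C) = 2 * 7*sqrt(2) / (28) = sqrt(2)/2.
Therefore C = arcsin(sqrt(2)/2) = 45°.
Since sin(180° - C) = sin(C), the obtuse angle 135° gives the same area, so C = 45° or C = 135°.

45° or 135°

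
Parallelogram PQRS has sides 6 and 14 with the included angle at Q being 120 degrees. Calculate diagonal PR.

The diagonal of a parallelogram can be found by treating two adjacent sides and the diagonal as a triangle.
Applying the law of cosines with sides 6, 14 and included angle 120°:
d^2 = 36 + 196 - 168*cos(120°) = 316
d = 2*sqrt(79)

2*sqrt(79)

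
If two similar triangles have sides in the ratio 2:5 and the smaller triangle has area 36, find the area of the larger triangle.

For similar figures, the area ratio equals the square of the side ratio.
Side ratio (the smaller triangle to the larger triangle) = 2:5, so area ratio = 2^2:5^2 = 4:25.
If the area of the smaller triangle is 36, then the area of the larger triangle = 36 * (25/4) = 225.

225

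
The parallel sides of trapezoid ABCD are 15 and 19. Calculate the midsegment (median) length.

midsegment = (15 + 19) / 2 = 34 / 2 = 17

17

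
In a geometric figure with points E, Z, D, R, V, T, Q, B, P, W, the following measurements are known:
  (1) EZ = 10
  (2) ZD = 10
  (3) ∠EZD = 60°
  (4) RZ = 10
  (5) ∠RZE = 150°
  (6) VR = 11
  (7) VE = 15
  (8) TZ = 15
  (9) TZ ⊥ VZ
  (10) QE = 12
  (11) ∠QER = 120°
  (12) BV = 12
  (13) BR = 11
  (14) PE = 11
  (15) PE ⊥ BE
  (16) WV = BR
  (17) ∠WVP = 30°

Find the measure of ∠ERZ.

Step 1: By the law of cosines on triangle RZE: RE² = 10² + 10² − 2·10·10·cos(150°) = 373.21, so RE ≈ 19.32.
Step 2: By the inverse law of cosines on triangle ERZ: cos(∠ERZ) = (19.32² + 10² − 10²) / (2·19.32·10) = 373.21/386.37 = 0.9659, so ∠ERZ = 15°.

Therefore, the measure of angle ∠ERZ = 15°.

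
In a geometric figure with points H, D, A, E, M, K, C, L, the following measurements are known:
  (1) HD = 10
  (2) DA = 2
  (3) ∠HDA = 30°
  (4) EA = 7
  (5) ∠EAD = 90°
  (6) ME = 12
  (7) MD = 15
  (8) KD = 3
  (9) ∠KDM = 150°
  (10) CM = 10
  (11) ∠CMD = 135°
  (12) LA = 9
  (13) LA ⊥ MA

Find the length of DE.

Step 1: By the law of cosines on triangle DAE: DE² = 2² + 7² − 2·2·7·cos(90°) = 53, so DE = √53.

Therefore, the length of DE = √53.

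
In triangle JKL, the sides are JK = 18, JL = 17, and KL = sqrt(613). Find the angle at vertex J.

cos(J) = (18² + 17² - (sqrt(613))²) / (2 × 18 × 17) = 0, so J = arccos(0) = 90°.

90°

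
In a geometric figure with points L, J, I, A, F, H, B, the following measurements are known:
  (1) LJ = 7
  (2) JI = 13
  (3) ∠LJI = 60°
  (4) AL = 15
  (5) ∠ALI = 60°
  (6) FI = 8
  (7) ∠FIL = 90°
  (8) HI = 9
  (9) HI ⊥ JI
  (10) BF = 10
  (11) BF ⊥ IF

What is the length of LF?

Step 1: By the law of cosines on triangle LJI: LI² = 7² + 13² − 2·7·13·cos(60°) = 127, so LI = √127.
Step 2: By the law of cosines on triangle LIF: LF² = √127² + 8² − 2·√127·8·cos(90°) = 191, so LF = √191.

Therefore, the length of LF = √191.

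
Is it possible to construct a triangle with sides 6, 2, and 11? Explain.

Check the triangle inequality: 6 + 2 = 8 ≤ 11.
Since the sum of two sides does not exceed the third, no triangle can be formed.

No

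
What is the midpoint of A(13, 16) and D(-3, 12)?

M = ((x₁ + x₂)/2, (y₁ + y₂)/2)
= ((13 + -3)/2, (16 + 12)/2)
= (10/2, 28/2) = (5, 14)

(5, 14)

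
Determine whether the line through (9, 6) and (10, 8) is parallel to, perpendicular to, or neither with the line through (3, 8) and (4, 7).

Slope of line 1: m1 = (8 - 6)/(10 - 9) = 2/1 = 2
Slope of line 2: m2 = (7 - 8)/(4 - 3) = -1/1 = -1
m1 != m2 (2 != -1), so not parallel.
m1 * m2 = (2) * (-1) = -2 != -1, so not perpendicular.
The lines are neither parallel nor perpendicular.

Neither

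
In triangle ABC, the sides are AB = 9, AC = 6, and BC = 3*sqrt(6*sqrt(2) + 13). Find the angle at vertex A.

By the inverse law of cosines: cos(A) = (AB² + AC² - BC²) / (2 × AB × AC)
cos(A) = (9² + 6² - (3*sqrt(6*sqrt(2) + 13))²) / (2 × 9 × 6)
cos(A) = (81 + 36 - (54*sqrt(2) + 117)) / 108
cos(A) = -sqrt(2)/2
A = arccos(-sqrt(2)/2) = 135°

135°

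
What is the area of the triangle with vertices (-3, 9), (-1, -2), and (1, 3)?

The Shoelace formula computes the area from vertex coordinates by summing cross products.
For vertices (-3,9), (-1,-2), (1,3):
Signed sum = -3*-2 - -1*9 + -1*3 - 1*-2 + 1*9 - -3*3
= 15 + -1 + 18 = 32
Area = (1/2)|32| = 16.

16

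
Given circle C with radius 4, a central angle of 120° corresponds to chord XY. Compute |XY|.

Chord = 2(4) sin(60°) = 4*sqrt(3)

4*sqrt(3)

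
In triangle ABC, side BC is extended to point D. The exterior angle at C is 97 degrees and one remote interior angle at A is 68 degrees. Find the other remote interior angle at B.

The exterior angle theorem states that an exterior angle equals the sum of the two non-adjacent interior angles.
So 97 = 68 + angle B, which gives angle B = 97 - 68 = 29 degrees.

29 degrees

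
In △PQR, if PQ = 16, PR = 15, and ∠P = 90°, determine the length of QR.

By the law of cosines: QR^2 = PQ^2 + PR^2 - 2*PQ*PR*cos(P)
QR^2 = 16^2 + 15^2 - 2*16*15*cos(90°)
QR^2 = 256 + 225 - 480*(0)
QR^2 = 481
QR = sqrt(481)

sqrt(481)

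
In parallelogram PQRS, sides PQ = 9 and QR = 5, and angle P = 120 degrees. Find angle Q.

Opposite sides of a parallelogram are parallel, so consecutive angles form co-interior angles on a transversal.
Co-interior angles sum to 180°, giving angle Q = 180 - 120 = 60 degrees.

60 degrees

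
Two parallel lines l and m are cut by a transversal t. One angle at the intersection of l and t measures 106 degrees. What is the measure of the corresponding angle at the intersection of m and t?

Corresponding angles are equal: 106 degrees.

106 degrees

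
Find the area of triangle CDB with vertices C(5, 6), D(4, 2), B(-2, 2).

Using the Shoelace formula for a triangle:
Area = (1/2)|x0(y1 - y2) + x1(y2 - y0) + x2(y0 - y1)|
Area = (1/2)|5(2 - 2) + 4(2 - 6) + -2(6 - 2)|
Area = (1/2)|0 + -16 + -8|
Area = (1/2)|-24|
Area = (1/2)(24)
Area = 12

12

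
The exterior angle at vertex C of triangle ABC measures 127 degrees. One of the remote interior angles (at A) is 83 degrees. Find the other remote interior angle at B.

The exterior angle theorem states that an exterior angle equals the sum of the two non-adjacent interior angles.
So 127 = 83 + angle B, which gives angle B = 127 - 83 = 44 degrees.

44 degrees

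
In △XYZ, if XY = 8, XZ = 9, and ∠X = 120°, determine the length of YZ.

When two sides and the included angle are known, the law of cosines gives the third side.
c^2 = a^2 + b^2 - 2ab cos(C) generalizes the Pythagorean theorem to non-right triangles.
Here: YZ^2 = 64 + 81 - 144*(-1/2) = 217
YZ = sqrt(217)

sqrt(217)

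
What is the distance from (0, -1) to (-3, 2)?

d = sqrt((-3 - 0)^2 + (2 - -1)^2)
d = sqrt(-3^2 + 3^2)
d = sqrt(9 + 9)
d = sqrt(18) = 3*sqrt(2)

3*sqrt(2)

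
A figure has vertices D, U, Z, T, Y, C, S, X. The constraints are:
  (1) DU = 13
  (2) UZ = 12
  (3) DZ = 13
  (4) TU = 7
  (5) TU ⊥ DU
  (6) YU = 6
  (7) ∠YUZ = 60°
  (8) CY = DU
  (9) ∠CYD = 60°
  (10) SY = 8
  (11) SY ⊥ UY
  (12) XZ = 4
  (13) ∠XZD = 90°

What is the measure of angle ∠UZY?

Step 1: By the law of cosines on triangle ZUY: ZY² = 12² + 6² − 2·12·6·cos(60°) = 108, so ZY = 6·√3.
Step 2: By the inverse law of cosines on triangle UZY: cos(∠UZY) = (12² + (6·√3)² − 6²) / (2·12·6·√3) = 216/249.42 = 0.866, so ∠UZY = 30°.

Therefore, the measure of angle ∠UZY = 30°.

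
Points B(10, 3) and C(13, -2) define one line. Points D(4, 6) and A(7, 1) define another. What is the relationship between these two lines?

Slope of line 1: m1 = (-2 - 3)/(13 - 10) = -5/3 = -5/3
Slope of line 2: m2 = (1 - 6)/(7 - 4) = -5/3 = -5/3
Two lines are parallel if and only if they have equal slopes (or both are vertical).
Here m1 = m2 = -5/3, confirming the lines are parallel.

Parallel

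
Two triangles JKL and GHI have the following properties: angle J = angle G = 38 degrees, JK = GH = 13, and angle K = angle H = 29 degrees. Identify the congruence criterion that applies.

The given information provides:
angle J = angle G = 38 degrees, JK = GH = 13, and angle K = angle H = 29 degrees
This matches the ASA congruence theorem.
Two pairs of corresponding angles and the included side are equal (Angle-Side-Angle).

ASA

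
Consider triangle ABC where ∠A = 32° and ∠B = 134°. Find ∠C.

angle C = 180 - 32 - 134 = 14 degrees.

14 degrees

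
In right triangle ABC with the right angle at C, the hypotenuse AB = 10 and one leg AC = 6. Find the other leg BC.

BC = sqrt(10^2 - 6^2) = sqrt(64) = 8

8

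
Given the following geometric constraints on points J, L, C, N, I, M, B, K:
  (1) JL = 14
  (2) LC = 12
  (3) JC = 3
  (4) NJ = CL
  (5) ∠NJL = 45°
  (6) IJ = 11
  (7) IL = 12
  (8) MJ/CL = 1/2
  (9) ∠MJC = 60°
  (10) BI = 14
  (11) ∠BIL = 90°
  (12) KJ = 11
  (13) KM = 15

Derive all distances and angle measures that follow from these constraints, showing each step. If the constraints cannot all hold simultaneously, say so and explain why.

The constraints are consistent.

From the given relations:
  NJ = CL = 12
  MJ = 1/2·CL = 1/2·12 = 6

Step 1: From LJ = 14, JN = 12, and ∠LJN = 45°, by the law of cosines:
  LN² = LJ² + JN² - 2·LJ·JN·cos(45°) = 196 + 144 - 237.6 = 102.4
  LN ≈ 10.12

Step 2: From LI = 12, IB = 14, and ∠LIB = 90°, by the law of cosines:
  LB² = LI² + IB² - 2·LI·IB·cos(90°) = 144 + 196 - 0 = 340
  LB = 2·√85

Step 3: From CJ = 3, JM = 6, and ∠CJM = 60°, by the law of cosines:
  CM² = CJ² + JM² - 2·CJ·JM·cos(60°) = 9 + 36 - 18 = 27
  CM = 3·√3

Step 4: From JC = 3, JL = 14, CL = 12, by the inverse law of cosines:
  cos(∠CJL) = (JC² + JL² - CL²) / (2·JC·JL)
  ∠CJL = 43.43°

Step 5: From JI = 11, JL = 14, IL = 12, by the inverse law of cosines:
  cos(∠IJL) = (JI² + JL² - IL²) / (2·JI·JL)
  ∠IJL = 55.83°

Step 6: From JK = 11, JM = 6, KM = 15, by the inverse law of cosines:
  cos(∠KJM) = (JK² + JM² - KM²) / (2·JK·JM)
  ∠KJM = 121.01°

Step 7: From LC = 12, LJ = 14, CJ = 3, by the inverse law of cosines:
  cos(∠CLJ) = (LC² + LJ² - CJ²) / (2·LC·LJ)
  ∠CLJ = 9.9°

Step 8: From LI = 12, LJ = 14, IJ = 11, by the inverse law of cosines:
  cos(∠ILJ) = (LI² + LJ² - IJ²) / (2·LI·LJ)
  ∠ILJ = 49.32°

Step 9: From CJ = 3, CL = 12, JL = 14, by the inverse law of cosines:
  cos(∠JCL) = (CJ² + CL² - JL²) / (2·CJ·CL)
  ∠JCL = 126.67°

Step 10: From IJ = 11, IL = 12, JL = 14, by the inverse law of cosines:
  cos(∠JIL) = (IJ² + IL² - JL²) / (2·IJ·IL)
  ∠JIL = 74.85°

Step 11: From MJ = 6, MK = 15, JK = 11, by the inverse law of cosines:
  cos(∠JMK) = (MJ² + MK² - JK²) / (2·MJ·MK)
  ∠JMK = 38.94°

Step 12: From KJ = 11, KM = 15, JM = 6, by the inverse law of cosines:
  cos(∠JKM) = (KJ² + KM² - JM²) / (2·KJ·KM)
  ∠JKM = 20.05°

Step 13: From LB = 2·√85, LI = 12, BI = 14, by the inverse law of cosines:
  cos(∠BLI) = (LB² + LI² - BI²) / (2·LB·LI)
  ∠BLI = 49.4°

Step 14: From LJ = 14, LN = 10.12, JN = 12, by the inverse law of cosines:
  cos(∠JLN) = (LJ² + LN² - JN²) / (2·LJ·LN)
  ∠JLN = 56.98°

Step 15: From CJ = 3, CM = 3·√3, JM = 6, by the inverse law of cosines:
  cos(∠JCM) = (CJ² + CM² - JM²) / (2·CJ·CM)
  ∠JCM = 90°

Step 16: From NJ = 12, NL = 10.12, JL = 14, by the inverse law of cosines:
  cos(∠JNL) = (NJ² + NL² - JL²) / (2·NJ·NL)
  ∠JNL = 78.02°

Step 17: From MC = 3·√3, MJ = 6, CJ = 3, by the inverse law of cosines:
  cos(∠CMJ) = (MC² + MJ² - CJ²) / (2·MC·MJ)
  ∠CMJ = 30°

Step 18: From BI = 14, BL = 2·√85, IL = 12, by the inverse law of cosines:
  cos(∠IBL) = (BI² + BL² - IL²) / (2·BI·BL)
  ∠IBL = 40.6°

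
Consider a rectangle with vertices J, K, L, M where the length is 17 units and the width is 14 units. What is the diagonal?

A rectangle's diagonal splits it into two right triangles, with the diagonal as the hypotenuse.
By the Pythagorean theorem, d^2 = 17^2 + 14^2 = 485.
Therefore d = sqrt(485).

sqrt(485)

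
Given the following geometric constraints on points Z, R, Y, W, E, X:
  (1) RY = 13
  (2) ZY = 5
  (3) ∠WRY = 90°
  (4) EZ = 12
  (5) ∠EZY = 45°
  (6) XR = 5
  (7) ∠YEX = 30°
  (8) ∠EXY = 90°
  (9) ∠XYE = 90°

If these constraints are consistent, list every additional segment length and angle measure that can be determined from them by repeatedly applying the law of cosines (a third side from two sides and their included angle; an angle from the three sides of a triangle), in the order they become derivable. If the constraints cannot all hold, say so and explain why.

These constraints are not satisfiable: (7), (8) and (9) are the three interior angles of triangle YEX, which must sum to 180°, but 30° + 90° + 90° = 210°. No planar figure meets all of them, so nothing further can be derived.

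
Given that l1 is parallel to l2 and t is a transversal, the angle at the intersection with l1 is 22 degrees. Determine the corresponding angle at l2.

Corresponding angles are equal: 22 degrees.

22 degrees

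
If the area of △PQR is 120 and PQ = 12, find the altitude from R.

Area = (1/2) * base * height
height = 2 * Area / base
height = 2 * 120 / 12
height = 240 / 12
height = 20

20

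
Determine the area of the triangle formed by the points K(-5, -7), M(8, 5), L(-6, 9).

The Shoelace formula computes the area from vertex coordinates by summing cross products.
For vertices (-5,-7), (8,5), (-6,9):
Signed sum = -5*5 - 8*-7 + 8*9 - -6*5 + -6*-7 - -5*9
= 31 + 102 + 87 = 220
Area = (1/2)|220| = 110.

110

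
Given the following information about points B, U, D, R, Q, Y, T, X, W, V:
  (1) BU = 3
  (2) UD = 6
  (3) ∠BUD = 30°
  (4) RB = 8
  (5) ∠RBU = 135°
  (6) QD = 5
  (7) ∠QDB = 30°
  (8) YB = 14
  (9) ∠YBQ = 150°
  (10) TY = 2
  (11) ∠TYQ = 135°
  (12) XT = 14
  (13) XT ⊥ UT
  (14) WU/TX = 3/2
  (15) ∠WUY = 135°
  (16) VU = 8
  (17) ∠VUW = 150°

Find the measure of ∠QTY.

Step 1: By the law of cosines on triangle BUD: BD² = 3² + 6² − 2·3·6·cos(30°) = 13.82, so BD ≈ 3.72.
Step 2: By the law of cosines on triangle BDQ: BQ² = 3.72² + 5² − 2·3.72·5·cos(30°) = 6.62, so BQ ≈ 2.57.
Step 3: By the law of cosines on triangle QBY: QY² = 2.57² + 14² − 2·2.57·14·cos(150°) = 265.04, so QY ≈ 16.28.
Step 4: By the law of cosines on triangle TYQ: TQ² = 2² + 16.28² − 2·2·16.28·cos(135°) = 315.08, so TQ ≈ 17.75.
Step 5: By the inverse law of cosines on triangle QTY: cos(∠QTY) = (17.75² + 2² − 16.28²) / (2·17.75·2) = 54.05/71 = 0.7612, so ∠QTY = 40.43°.

Therefore, the measure of angle ∠QTY = 40.43°.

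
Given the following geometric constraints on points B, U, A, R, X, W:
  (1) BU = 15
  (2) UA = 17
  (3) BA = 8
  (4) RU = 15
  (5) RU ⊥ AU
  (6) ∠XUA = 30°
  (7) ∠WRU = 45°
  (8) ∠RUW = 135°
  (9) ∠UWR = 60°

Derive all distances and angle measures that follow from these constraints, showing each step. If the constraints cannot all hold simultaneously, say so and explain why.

These constraints are not satisfiable: (7), (8) and (9) are the three interior angles of triangle WRU, which must sum to 180°, but 45° + 135° + 60° = 240°. No planar figure meets all of them, so nothing further can be derived.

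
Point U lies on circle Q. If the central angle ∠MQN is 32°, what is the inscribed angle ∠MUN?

By the inscribed angle theorem, the inscribed angle is half the central angle.
Inscribed angle = 32° / 2 = 16°

16°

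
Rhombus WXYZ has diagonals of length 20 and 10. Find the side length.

The diagonals of a rhombus bisect each other at right angles.
Half-diagonals: 20/2 = 10 and 10/2 = 5
side = sqrt(10^2 + 5^2)
side = sqrt(100 + 25)
side = sqrt(125) = 5*sqrt(5)

5*sqrt(5)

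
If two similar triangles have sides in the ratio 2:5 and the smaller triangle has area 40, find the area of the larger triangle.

The ratio of areas of similar triangles = (side ratio)^2.
Side ratio = 2:5, so area ratio = 4:25.
Area of the larger triangle / Area of the smaller triangle = 25/4
Area of the larger triangle = 40 * 25/4 = 250

250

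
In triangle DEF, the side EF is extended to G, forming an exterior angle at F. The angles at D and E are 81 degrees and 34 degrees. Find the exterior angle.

By the exterior angle theorem, an exterior angle of a triangle equals the sum of the two remote interior angles.
Exterior angle = angle D + angle E
Exterior angle = 81 + 34 = 115 degrees

115 degrees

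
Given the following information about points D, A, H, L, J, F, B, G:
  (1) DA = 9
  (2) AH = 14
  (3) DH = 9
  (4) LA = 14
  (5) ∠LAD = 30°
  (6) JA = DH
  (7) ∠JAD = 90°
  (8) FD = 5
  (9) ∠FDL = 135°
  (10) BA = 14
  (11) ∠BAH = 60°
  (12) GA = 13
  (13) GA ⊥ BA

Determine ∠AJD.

From the given relations: JA = DH = 9.
Step 1: By the law of cosines on triangle JAD: JD² = 9² + 9² − 2·9·9·cos(90°) = 162, so JD = 9·√2.
Step 2: By the inverse law of cosines on triangle AJD: cos(∠AJD) = (9² + (9·√2)² − 9²) / (2·9·9·√2) = 162/229.1 = 0.7071, so ∠AJD = 45°.

Therefore, the measure of angle ∠AJD = 45°.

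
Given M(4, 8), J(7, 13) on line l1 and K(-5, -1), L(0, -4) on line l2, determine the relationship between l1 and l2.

Slope of line 1: m1 = (13 - 8)/(7 - 4) = 5/3 = 5/3
Slope of line 2: m2 = (-4 - -1)/(0 - -5) = -3/5 = -3/5
m1 * m2 = (5/3) * (-3/5) = -1 = -1, so the lines are perpendicular.

Perpendicular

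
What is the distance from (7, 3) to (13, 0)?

d = sqrt((13 - 7)^2 + (0 - 3)^2)
d = sqrt(6^2 + -3^2)
d = sqrt(36 + 9)
d = sqrt(45) = 3*sqrt(5)

3*sqrt(5)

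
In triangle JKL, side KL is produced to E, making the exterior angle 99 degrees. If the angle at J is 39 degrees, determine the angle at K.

angle K = 99 - 39 = 60 degrees (exterior angle theorem).

60 degrees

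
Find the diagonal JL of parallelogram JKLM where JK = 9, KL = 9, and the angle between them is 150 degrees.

The diagonal of a parallelogram can be found by treating two adjacent sides and the diagonal as a triangle.
Applying the law of cosines with sides 9, 9 and included angle 150°:
d^2 = 81 + 81 - 162*cos(150°) = 81*sqrt(3) + 162
d = 9*sqrt(sqrt(3) + 2)

9*sqrt(sqrt(3) + 2)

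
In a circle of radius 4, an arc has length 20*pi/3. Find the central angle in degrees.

θ = 360 × 20*pi/3 / (2π × 4) = 300° (rearranging arc length formula).

300°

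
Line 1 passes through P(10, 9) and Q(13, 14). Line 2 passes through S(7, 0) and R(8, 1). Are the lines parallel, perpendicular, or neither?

Slope of line 1: m1 = (14 - 9)/(13 - 10) = 5/3 = 5/3
Slope of line 2: m2 = (1 - 0)/(8 - 7) = 1/1 = 1
m1 != m2 and m1*m2 = 5/3 != -1. Neither.

Neither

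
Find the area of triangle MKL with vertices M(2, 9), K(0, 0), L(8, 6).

Shoelace: Area = (1/2)|2(0-6) + 0(6-9) + 8(9-0)| = (1/2)(60) = 30

30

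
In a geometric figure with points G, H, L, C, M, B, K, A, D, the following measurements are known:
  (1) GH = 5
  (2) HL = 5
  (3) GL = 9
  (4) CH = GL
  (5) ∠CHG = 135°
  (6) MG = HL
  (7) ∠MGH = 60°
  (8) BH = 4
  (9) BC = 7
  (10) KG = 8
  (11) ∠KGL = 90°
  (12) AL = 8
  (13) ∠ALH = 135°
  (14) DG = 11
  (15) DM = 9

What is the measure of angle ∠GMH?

From the given relations: MG = HL = 5.
Step 1: By the law of cosines on triangle MGH: MH² = 5² + 5² − 2·5·5·cos(60°) = 25, so MH = 5.
Step 2: By the inverse law of cosines on triangle GMH: cos(∠GMH) = (5² + 5² − 5²) / (2·5·5) = 25/50 = 0.5, so ∠GMH = 60°.

Therefore, the measure of angle ∠GMH = 60°.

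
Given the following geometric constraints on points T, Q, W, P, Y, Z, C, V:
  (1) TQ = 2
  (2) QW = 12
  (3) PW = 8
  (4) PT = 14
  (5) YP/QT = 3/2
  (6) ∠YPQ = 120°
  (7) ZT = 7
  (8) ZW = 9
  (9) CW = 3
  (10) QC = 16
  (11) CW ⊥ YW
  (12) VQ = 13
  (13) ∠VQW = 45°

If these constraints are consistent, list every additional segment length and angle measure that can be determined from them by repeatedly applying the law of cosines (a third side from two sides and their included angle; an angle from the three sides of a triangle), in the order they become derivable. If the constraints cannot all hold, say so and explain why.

These constraints are not satisfiable: by the triangle inequality in triangle WQC, (2) QW = 12 and (9) CW = 3 force QC ≤ 12 + 3 = 15, but (10) says QC = 16. No planar figure meets all of them, so nothing further can be derived.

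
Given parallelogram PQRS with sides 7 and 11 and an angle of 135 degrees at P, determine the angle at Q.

Consecutive angles are supplementary: angle Q = 180 - 135 = 45 degrees.

45 degrees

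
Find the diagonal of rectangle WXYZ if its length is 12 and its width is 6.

Using the Pythagorean theorem:
d² = 12² + 6² = 144 + 36 = 180
d = sqrt(180) = 6*sqrt(5)

6*sqrt(5)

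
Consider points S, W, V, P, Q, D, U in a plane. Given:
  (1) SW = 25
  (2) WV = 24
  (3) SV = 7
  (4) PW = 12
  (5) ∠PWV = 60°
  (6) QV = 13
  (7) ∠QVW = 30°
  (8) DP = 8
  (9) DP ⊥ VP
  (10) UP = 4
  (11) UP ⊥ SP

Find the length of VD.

Step 1: By the law of cosines on triangle VWP: VP² = 24² + 12² − 2·24·12·cos(60°) = 432, so VP = 12·√3.
Step 2: By the law of cosines on triangle VPD: VD² = (12·√3)² + 8² − 2·12·√3·8·cos(90°) = 496, so VD = 4·√31.

Therefore, the length of VD = 4·√31.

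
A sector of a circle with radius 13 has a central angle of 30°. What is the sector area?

Sector area = πr² × θ/360
= π × 13² × 1/12
= π × 169 × 1/12
= 169*pi/12

169*pi/12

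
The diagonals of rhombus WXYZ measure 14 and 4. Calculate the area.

Area of a rhombus = (d1 * d2) / 2
Area = (14 * 4) / 2
Area = 56 / 2
Area = 28

28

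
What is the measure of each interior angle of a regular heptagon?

Each interior angle of a regular n-gon is (n - 2) * 180 / n.
For n = 7: (7 - 2) * 180 / 7 = 900/7 = 900/7 degrees.

900/7 degrees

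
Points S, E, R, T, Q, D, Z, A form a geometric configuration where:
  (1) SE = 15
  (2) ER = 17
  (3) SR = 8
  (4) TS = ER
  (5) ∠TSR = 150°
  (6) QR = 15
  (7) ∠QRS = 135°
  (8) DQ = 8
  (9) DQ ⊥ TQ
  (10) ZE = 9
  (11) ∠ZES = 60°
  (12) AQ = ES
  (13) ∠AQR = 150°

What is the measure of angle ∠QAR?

From the given relations: AQ = ES = 15.
Step 1: By the law of cosines on triangle AQR: AR² = 15² + 15² − 2·15·15·cos(150°) = 839.71, so AR ≈ 28.98.
Step 2: By the inverse law of cosines on triangle QAR: cos(∠QAR) = (15² + 28.98² − 15²) / (2·15·28.98) = 839.71/869.33 = 0.9659, so ∠QAR = 15°.

Therefore, the measure of angle ∠QAR = 15°.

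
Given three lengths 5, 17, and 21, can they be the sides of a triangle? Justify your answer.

Yes.
The triangle inequality requires that the sum of any two sides exceeds the third.
Here 5 + 17 = 22 > 21, so the condition is met.

Yes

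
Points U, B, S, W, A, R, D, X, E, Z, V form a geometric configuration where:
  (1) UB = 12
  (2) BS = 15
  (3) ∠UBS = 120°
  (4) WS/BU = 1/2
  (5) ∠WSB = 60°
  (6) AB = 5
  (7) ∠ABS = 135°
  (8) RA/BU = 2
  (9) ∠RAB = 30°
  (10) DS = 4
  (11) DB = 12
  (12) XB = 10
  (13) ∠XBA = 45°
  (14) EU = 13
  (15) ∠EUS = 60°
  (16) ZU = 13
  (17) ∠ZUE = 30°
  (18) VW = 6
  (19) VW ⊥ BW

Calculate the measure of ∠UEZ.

Step 1: By the law of cosines on triangle EUZ: EZ² = 13² + 13² − 2·13·13·cos(30°) = 45.28, so EZ ≈ 6.73.
Step 2: By the inverse law of cosines on triangle UEZ: cos(∠UEZ) = (13² + 6.73² − 13²) / (2·13·6.73) = 45.28/174.96 = 0.2588, so ∠UEZ = 75°.

Therefore, the measure of angle ∠UEZ = 75°.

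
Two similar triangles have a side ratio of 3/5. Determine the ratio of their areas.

Area scales with the square of linear dimensions. If every length is multiplied by 3/5, then the area is multiplied by (3/5)^2 = 9/25.
The area ratio is 9:25.

9:25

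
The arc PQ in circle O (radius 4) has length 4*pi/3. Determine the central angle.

The full circumference is 2πr = 8*pi.
The arc is 4*pi/3 / 8*pi = 1/6 of the full circle.
So the central angle = 1/6 × 360° = 60°.

60°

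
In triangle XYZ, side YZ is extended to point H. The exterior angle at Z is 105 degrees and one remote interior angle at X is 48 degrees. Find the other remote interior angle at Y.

The exterior angle theorem states that an exterior angle equals the sum of the two non-adjacent interior angles.
So 105 = 48 + angle Y, which gives angle Y = 105 - 48 = 57 degrees.

57 degrees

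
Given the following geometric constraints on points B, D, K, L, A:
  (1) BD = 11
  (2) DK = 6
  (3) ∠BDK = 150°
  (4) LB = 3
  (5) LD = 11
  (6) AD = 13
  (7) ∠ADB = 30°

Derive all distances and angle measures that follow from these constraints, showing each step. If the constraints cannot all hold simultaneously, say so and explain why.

The constraints are consistent.

Step 1: From BD = 11, DK = 6, and ∠BDK = 150°, by the law of cosines:
  BK² = BD² + DK² - 2·BD·DK·cos(150°) = 121 + 36 + 114.3 = 271.3
  BK ≈ 16.47

Step 2: From BD = 11, DA = 13, and ∠BDA = 30°, by the law of cosines:
  BA² = BD² + DA² - 2·BD·DA·cos(30°) = 121 + 169 - 247.7 = 42.32
  BA ≈ 6.51

Step 3: From BD = 11, BL = 3, DL = 11, by the inverse law of cosines:
  cos(∠DBL) = (BD² + BL² - DL²) / (2·BD·BL)
  ∠DBL = 82.16°

Step 4: From DB = 11, DL = 11, BL = 3, by the inverse law of cosines:
  cos(∠BDL) = (DB² + DL² - BL²) / (2·DB·DL)
  ∠BDL = 15.67°

Step 5: From LB = 3, LD = 11, BD = 11, by the inverse law of cosines:
  cos(∠BLD) = (LB² + LD² - BD²) / (2·LB·LD)
  ∠BLD = 82.16°

Step 6: From BA = 6.51, BD = 11, AD = 13, by the inverse law of cosines:
  cos(∠ABD) = (BA² + BD² - AD²) / (2·BA·BD)
  ∠ABD = 92.28°

Step 7: From BD = 11, BK = 16.47, DK = 6, by the inverse law of cosines:
  cos(∠DBK) = (BD² + BK² - DK²) / (2·BD·BK)
  ∠DBK = 10.49°

Step 8: From KB = 16.47, KD = 6, BD = 11, by the inverse law of cosines:
  cos(∠BKD) = (KB² + KD² - BD²) / (2·KB·KD)
  ∠BKD = 19.51°

Step 9: From AB = 6.51, AD = 13, BD = 11, by the inverse law of cosines:
  cos(∠BAD) = (AB² + AD² - BD²) / (2·AB·AD)
  ∠BAD = 57.72°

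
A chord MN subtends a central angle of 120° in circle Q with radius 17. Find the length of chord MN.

Chord = 2(17) sin(60°) = 17*sqrt(3)

17*sqrt(3)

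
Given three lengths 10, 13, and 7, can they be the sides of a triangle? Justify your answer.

Yes.
The triangle inequality requires that the sum of any two sides exceeds the third.
Here 7 + 10 = 17 > 13, so the condition is met.

Yes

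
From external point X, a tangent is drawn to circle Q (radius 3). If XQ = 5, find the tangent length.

tangent = √(d² - r²) = √(5² - 3²) = √(25 - 9) = √16 = 4

4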